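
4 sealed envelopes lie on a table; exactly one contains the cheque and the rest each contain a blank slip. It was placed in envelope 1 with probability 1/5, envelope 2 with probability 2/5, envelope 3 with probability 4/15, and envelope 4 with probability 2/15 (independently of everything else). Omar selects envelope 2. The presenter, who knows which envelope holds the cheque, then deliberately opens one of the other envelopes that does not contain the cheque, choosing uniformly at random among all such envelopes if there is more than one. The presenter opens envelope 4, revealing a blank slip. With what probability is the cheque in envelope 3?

Condition on the true location of the cheque.
If it is in envelope 1 (prior 1/5): the presenter has 2 equally likely choices, so probability 1/2; weight (1/5)·(1/2) = 1/10.
If it is in envelope 2 (prior 2/5): the presenter has 3 equally likely choices, so probability 1/3; weight (2/5)·(1/3) = 2/15.
If it is in envelope 3 (prior 4/15): the presenter has 2 equally likely choices, so probability 1/2; weight (4/15)·(1/2) = 2/15.
If it is in envelope 4 (prior 2/15): the presenter opened envelope 4, so this case is ruled out; weight (2/15)·0 = 0.
The weights sum to 11/30.
So P(the cheque in envelope 3 | the presenter opened envelope 4) = (2/15) / (11/30) = 4/11.

4/11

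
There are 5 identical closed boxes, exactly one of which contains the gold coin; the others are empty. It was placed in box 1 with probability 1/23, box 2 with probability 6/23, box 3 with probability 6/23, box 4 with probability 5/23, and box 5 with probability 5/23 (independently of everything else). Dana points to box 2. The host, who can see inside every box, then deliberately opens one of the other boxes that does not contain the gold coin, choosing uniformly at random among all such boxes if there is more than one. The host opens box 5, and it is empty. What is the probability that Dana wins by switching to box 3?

4/11

Condition on the true location of the gold coin.
If it is in box 1 (prior 1/23): the host has 3 equally likely choices, so probability 1/3; weight (1/23)·(1/3) = 1/69.
If it is in box 2 (prior 6/23): the host has 4 equally likely choices, so probability 1/4; weight (6/23)·(1/4) = 3/46.
If it is in box 3 (prior 6/23): the host has 3 equally likely choices, so probability 1/3; weight (6/23)·(1/3) = 2/23.
If it is in box 4 (prior 5/23): the host has 3 equally likely choices, so probability 1/3; weight (5/23)·(1/3) = 5/69.
If it is in box 5 (prior 5/23): the host opened box 5, so this case is ruled out; weight (5/23)·0 = 0.
The weights sum to 11/46.
So P(the gold coin in box 3 | the host opened box 5) = (2/23) / (11/46) = 4/11.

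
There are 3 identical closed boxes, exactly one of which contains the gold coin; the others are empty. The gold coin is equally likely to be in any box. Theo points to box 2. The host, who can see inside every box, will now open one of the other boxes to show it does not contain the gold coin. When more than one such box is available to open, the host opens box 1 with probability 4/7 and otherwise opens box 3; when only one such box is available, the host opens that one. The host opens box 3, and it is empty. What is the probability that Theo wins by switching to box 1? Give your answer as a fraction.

Condition on the true location of the gold coin.
If it is in box 1 (prior 1/3): only box 3 is available, probability 1; weight (1/3)·1 = 1/3.
If it is in box 2 (prior 1/3): box 1 is available but not opened, probability 3/7; weight (1/3)·(3/7) = 1/7.
If it is in box 3 (prior 1/3): the host opened box 3, so this case is ruled out; weight (1/3)·0 = 0.
The weights sum to 10/21.
So P(the gold coin in box 1 | the host opened box 3) = (1/3) / (10/21) = 7/10.

7/10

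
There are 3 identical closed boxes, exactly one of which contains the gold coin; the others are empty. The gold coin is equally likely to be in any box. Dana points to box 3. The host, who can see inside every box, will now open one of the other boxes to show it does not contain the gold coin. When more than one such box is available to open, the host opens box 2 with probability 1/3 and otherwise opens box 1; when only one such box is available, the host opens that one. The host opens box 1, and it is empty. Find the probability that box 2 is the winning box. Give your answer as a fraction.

Apply Bayes' rule, conditioning on where the gold coin actually is.
If it is in box 1 (prior 1/3): the host opened box 1, so this case is ruled out; weight (1/3)·0 = 0.
If it is in box 2 (prior 1/3): only box 1 is available, probability 1; weight (1/3)·1 = 1/3.
If it is in box 3 (prior 1/3): box 2 is available but not opened, probability 2/3; weight (1/3)·(2/3) = 2/9.
The weights sum to 5/9.
So P(the gold coin in box 2 | the host opened box 1) = (1/3) / (5/9) = 3/5.

3/5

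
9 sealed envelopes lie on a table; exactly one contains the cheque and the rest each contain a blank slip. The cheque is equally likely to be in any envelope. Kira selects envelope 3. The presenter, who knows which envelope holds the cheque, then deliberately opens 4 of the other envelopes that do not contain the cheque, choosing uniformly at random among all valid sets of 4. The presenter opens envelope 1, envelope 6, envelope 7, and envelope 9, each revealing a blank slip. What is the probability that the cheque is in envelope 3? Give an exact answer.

Apply Bayes' rule, conditioning on where the cheque actually is.
If it is in any of envelopes 1, 6, 7, and 9 (prior 1/9 each): that envelope was opened and seen not to hold the prize — ruled out; weight (1/9)·0 = 0 each.
If it is in any of envelopes 2, 4, 5, and 8 (prior 1/9 each): the presenter has 35 equally likely choices, so probability 1/35; weight (1/9)·(1/35) = 1/315 each.
If it is in envelope 3 (prior 1/9): the presenter has 70 equally likely choices, so probability 1/70; weight (1/9)·(1/70) = 1/630.
The weights sum to 1/70.
So P(the cheque in envelope 3 | the presenter opened envelope 1, envelope 6, envelope 7, and envelope 9) = (1/630) / (1/70) = 1/9.

1/9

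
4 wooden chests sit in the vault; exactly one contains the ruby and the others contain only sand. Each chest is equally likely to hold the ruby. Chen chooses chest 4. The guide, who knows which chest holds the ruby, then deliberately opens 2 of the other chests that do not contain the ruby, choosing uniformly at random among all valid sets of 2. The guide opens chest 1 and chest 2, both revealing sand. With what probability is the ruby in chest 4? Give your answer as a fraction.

1/4

Apply Bayes' rule, conditioning on where the ruby actually is.
If it is in either of chests 1 and 2 (prior 1/4 each): that chest was opened and seen not to hold the prize — ruled out; weight (1/4)·0 = 0 each.
If it is in chest 3 (prior 1/4): the guide has no choice, probability 1; weight (1/4)·1 = 1/4.
If it is in chest 4 (prior 1/4): the guide has 3 equally likely choices, so probability 1/3; weight (1/4)·(1/3) = 1/12.
The weights sum to 1/3.
So P(the ruby in chest 4 | the guide opened chest 1 and chest 2) = (1/12) / (1/3) = 1/4.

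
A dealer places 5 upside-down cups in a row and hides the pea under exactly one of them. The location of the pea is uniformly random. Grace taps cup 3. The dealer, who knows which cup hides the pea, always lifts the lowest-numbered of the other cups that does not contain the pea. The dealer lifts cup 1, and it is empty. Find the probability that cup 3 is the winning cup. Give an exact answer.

Apply Bayes' rule, conditioning on where the pea actually is.
If it is under cup 1 (prior 1/5): the dealer opened cup 1, so this case is ruled out; weight (1/5)·0 = 0.
If it is under any of cups 2, 3, 4, and 5 (prior 1/5 each): cup 1 is the lowest-numbered option available, probability 1; weight (1/5)·1 = 1/5 each.
The weights sum to 4/5.
So P(the pea under cup 3 | the dealer opened cup 1) = (1/5) / (4/5) = 1/4.

1/4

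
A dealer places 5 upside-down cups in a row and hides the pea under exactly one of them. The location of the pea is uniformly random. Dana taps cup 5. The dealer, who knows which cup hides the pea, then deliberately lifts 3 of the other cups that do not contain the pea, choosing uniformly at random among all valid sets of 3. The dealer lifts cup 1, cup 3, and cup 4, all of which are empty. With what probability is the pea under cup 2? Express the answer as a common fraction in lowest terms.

Apply Bayes' rule, conditioning on where the pea actually is.
If it is under any of cups 1, 3, and 4 (prior 1/5 each): that cup was opened and seen not to hold the prize — ruled out; weight (1/5)·0 = 0 each.
If it is under cup 2 (prior 1/5): the dealer has no choice, probability 1; weight (1/5)·1 = 1/5.
If it is under cup 5 (prior 1/5): the dealer has 4 equally likely choices, so probability 1/4; weight (1/5)·(1/4) = 1/20.
The weights sum to 1/4.
So P(the pea under cup 2 | the dealer opened cup 1, cup 3, and cup 4) = (1/5) / (1/4) = 4/5.

4/5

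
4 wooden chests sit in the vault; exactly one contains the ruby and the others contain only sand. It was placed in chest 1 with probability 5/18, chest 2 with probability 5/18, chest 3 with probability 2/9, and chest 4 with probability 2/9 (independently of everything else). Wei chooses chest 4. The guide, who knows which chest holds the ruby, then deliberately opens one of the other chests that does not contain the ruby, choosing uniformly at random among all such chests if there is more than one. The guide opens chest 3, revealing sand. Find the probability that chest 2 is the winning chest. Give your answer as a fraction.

Apply Bayes' rule, conditioning on where the ruby actually is.
If it is in either of chests 1 and 2 (prior 5/18 each): the guide has 2 equally likely choices, so probability 1/2; weight (5/18)·(1/2) = 5/36 each.
If it is in chest 3 (prior 2/9): the guide opened chest 3, so this case is ruled out; weight (2/9)·0 = 0.
If it is in chest 4 (prior 2/9): the guide has 3 equally likely choices, so probability 1/3; weight (2/9)·(1/3) = 2/27.
The weights sum to 19/54.
So P(the ruby in chest 2 | the guide opened chest 3) = (5/36) / (19/54) = 15/38.

15/38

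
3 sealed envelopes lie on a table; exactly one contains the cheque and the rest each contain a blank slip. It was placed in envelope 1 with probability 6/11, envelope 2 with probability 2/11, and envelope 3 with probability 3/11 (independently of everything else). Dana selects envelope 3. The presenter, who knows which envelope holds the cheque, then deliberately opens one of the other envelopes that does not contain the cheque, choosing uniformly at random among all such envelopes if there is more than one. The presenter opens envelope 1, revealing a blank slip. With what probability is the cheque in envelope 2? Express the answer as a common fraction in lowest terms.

Condition on the true location of the cheque.
If it is in envelope 1 (prior 6/11): the presenter opened envelope 1, so this case is ruled out; weight (6/11)·0 = 0.
If it is in envelope 2 (prior 2/11): the presenter has no choice, probability 1; weight (2/11)·1 = 2/11.
If it is in envelope 3 (prior 3/11): the presenter has 2 equally likely choices, so probability 1/2; weight (3/11)·(1/2) = 3/22.
The weights sum to 7/22.
So P(the cheque in envelope 2 | the presenter opened envelope 1) = (2/11) / (7/22) = 4/7.

4/7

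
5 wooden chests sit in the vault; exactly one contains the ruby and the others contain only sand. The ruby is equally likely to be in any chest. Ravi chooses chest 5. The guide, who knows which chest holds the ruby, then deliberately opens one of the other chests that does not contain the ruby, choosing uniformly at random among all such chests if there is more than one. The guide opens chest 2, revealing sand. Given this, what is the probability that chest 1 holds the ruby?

Consider each possible location of the ruby in turn.
If it is in any of chests 1, 3, and 4 (prior 1/5 each): the guide has 3 equally likely choices, so probability 1/3; weight (1/5)·(1/3) = 1/15 each.
If it is in chest 2 (prior 1/5): the guide opened chest 2, so this case is ruled out; weight (1/5)·0 = 0.
If it is in chest 5 (prior 1/5): the guide has 4 equally likely choices, so probability 1/4; weight (1/5)·(1/4) = 1/20.
The weights sum to 1/4.
So P(the ruby in chest 1 | the guide opened chest 2) = (1/15) / (1/4) = 4/15.

4/15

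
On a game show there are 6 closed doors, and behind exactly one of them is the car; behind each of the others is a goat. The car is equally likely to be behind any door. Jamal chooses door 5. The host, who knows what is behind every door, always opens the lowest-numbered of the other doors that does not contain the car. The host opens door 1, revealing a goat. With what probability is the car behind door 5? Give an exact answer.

1/5

Apply Bayes' rule, conditioning on where the car actually is.
If it is behind door 1 (prior 1/6): the host opened door 1, so this case is ruled out; weight (1/6)·0 = 0.
If it is behind any of doors 2, 3, 4, 5, and 6 (prior 1/6 each): door 1 is the lowest-numbered option available, probability 1; weight (1/6)·1 = 1/6 each.
The weights sum to 5/6.
So P(the car behind door 5 | the host opened door 1) = (1/6) / (5/6) = 1/5.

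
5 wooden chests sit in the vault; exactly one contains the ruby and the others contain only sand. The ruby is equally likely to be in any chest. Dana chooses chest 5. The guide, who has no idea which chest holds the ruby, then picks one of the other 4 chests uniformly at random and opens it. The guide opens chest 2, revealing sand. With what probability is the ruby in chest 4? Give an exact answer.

Because the guide chose which chest to open without knowing where the ruby is, the choice is independent of the prize location. Learning that chest 2 does not hold the ruby simply rules out that one location and leaves the remaining 4 chests still equally likely by symmetry.
So P(the ruby in chest 4) = 1/4.

1/4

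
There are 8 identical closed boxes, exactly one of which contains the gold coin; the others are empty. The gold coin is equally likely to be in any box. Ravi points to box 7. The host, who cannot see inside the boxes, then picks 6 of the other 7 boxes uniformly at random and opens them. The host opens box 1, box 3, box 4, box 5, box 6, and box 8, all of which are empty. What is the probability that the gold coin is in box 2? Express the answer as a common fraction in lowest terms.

1/2

Consider each possible location of the gold coin in turn.
If it is in any of boxes 1, 3, 4, 5, 6, and 8 (prior 1/8 each): that box was opened and seen not to hold the prize — ruled out; weight (1/8)·0 = 0 each.
If it is in either of boxes 2 and 7 (prior 1/8 each): the host picks exactly this set with probability 1/7 regardless, and none is the prize; weight (1/8)·(1/7) = 1/56 each.
The weights sum to 1/28.
So P(the gold coin in box 2 | the host opened box 1, box 3, box 4, box 5, box 6, and box 8) = (1/56) / (1/28) = 1/2.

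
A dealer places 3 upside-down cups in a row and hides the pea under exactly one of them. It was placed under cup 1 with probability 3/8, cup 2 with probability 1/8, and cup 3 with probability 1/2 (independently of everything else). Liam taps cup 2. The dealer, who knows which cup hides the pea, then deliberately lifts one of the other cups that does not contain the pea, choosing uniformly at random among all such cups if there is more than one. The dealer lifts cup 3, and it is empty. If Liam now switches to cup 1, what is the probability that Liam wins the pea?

6/7

Consider each possible location of the pea in turn.
If it is under cup 1 (prior 3/8): the dealer has no choice, probability 1; weight (3/8)·1 = 3/8.
If it is under cup 2 (prior 1/8): the dealer has 2 equally likely choices, so probability 1/2; weight (1/8)·(1/2) = 1/16.
If it is under cup 3 (prior 1/2): the dealer opened cup 3, so this case is ruled out; weight (1/2)·0 = 0.
The weights sum to 7/16.
So P(the pea under cup 1 | the dealer opened cup 3) = (3/8) / (7/16) = 6/7.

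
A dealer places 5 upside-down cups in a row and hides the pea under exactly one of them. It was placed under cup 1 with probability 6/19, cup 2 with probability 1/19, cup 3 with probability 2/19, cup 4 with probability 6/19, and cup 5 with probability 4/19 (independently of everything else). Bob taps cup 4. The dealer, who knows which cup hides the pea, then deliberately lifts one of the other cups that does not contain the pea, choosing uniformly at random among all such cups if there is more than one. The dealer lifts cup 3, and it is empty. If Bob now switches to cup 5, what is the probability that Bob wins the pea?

Condition on the true location of the pea.
If it is under cup 1 (prior 6/19): the dealer has 3 equally likely choices, so probability 1/3; weight (6/19)·(1/3) = 2/19.
If it is under cup 2 (prior 1/19): the dealer has 3 equally likely choices, so probability 1/3; weight (1/19)·(1/3) = 1/57.
If it is under cup 3 (prior 2/19): the dealer opened cup 3, so this case is ruled out; weight (2/19)·0 = 0.
If it is under cup 4 (prior 6/19): the dealer has 4 equally likely choices, so probability 1/4; weight (6/19)·(1/4) = 3/38.
If it is under cup 5 (prior 4/19): the dealer has 3 equally likely choices, so probability 1/3; weight (4/19)·(1/3) = 4/57.
The weights sum to 31/114.
So P(the pea under cup 5 | the dealer opened cup 3) = (4/57) / (31/114) = 8/31.

8/31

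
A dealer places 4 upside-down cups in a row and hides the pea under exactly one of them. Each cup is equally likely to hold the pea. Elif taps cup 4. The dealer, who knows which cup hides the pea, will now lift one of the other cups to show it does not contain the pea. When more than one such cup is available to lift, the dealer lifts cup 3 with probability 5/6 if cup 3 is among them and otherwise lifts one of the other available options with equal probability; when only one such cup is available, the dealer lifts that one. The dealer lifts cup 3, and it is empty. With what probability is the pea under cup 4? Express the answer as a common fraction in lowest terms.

1/3

Condition on the true location of the pea.
If it is under any of cups 1, 2, and 4 (prior 1/4 each): cup 3 is available, opened with probability 5/6; weight (1/4)·(5/6) = 5/24 each.
If it is under cup 3 (prior 1/4): the dealer opened cup 3, so this case is ruled out; weight (1/4)·0 = 0.
The weights sum to 5/8.
So P(the pea under cup 4 | the dealer opened cup 3) = (5/24) / (5/8) = 1/3.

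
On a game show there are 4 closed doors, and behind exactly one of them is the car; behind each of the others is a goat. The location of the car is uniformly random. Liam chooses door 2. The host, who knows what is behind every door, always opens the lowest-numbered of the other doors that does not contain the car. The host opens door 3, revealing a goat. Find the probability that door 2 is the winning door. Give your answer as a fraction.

0

Consider each possible location of the car in turn.
If it is behind door 1 (prior 1/4): door 3 is the lowest-numbered option available, probability 1; weight (1/4)·1 = 1/4.
If it is behind either of doors 2 and 4 (prior 1/4 each): the host would have opened door 1 instead, probability 0; weight (1/4)·0 = 0 each.
If it is behind door 3 (prior 1/4): the host opened door 3, so this case is ruled out; weight (1/4)·0 = 0.
The weights sum to 1/4.
So P(the car behind door 2 | the host opened door 3) = 0 / (1/4) = 0.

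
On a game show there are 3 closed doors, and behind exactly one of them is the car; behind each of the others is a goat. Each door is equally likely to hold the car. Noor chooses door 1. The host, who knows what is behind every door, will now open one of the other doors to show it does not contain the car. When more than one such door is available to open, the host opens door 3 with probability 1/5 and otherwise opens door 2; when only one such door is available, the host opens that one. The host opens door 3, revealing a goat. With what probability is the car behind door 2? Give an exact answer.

5/6

Consider each possible location of the car in turn.
If it is behind door 1 (prior 1/3): door 3 is available, opened with probability 1/5; weight (1/3)·(1/5) = 1/15.
If it is behind door 2 (prior 1/3): only door 3 is available, probability 1; weight (1/3)·1 = 1/3.
If it is behind door 3 (prior 1/3): the host opened door 3, so this case is ruled out; weight (1/3)·0 = 0.
The weights sum to 2/5.
So P(the car behind door 2 | the host opened door 3) = (1/3) / (2/5) = 5/6.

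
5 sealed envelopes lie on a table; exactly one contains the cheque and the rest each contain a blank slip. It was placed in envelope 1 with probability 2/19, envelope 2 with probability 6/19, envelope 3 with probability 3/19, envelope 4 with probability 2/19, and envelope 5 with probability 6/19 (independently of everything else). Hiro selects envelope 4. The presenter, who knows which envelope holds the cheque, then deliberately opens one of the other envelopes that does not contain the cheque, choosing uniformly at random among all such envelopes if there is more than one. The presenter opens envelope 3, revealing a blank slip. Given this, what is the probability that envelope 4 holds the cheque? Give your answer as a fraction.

3/31

Apply Bayes' rule, conditioning on where the cheque actually is.
If it is in envelope 1 (prior 2/19): the presenter has 3 equally likely choices, so probability 1/3; weight (2/19)·(1/3) = 2/57.
If it is in either of envelopes 2 and 5 (prior 6/19 each): the presenter has 3 equally likely choices, so probability 1/3; weight (6/19)·(1/3) = 2/19 each.
If it is in envelope 3 (prior 3/19): the presenter opened envelope 3, so this case is ruled out; weight (3/19)·0 = 0.
If it is in envelope 4 (prior 2/19): the presenter has 4 equally likely choices, so probability 1/4; weight (2/19)·(1/4) = 1/38.
The weights sum to 31/114.
So P(the cheque in envelope 4 | the presenter opened envelope 3) = (1/38) / (31/114) = 3/31.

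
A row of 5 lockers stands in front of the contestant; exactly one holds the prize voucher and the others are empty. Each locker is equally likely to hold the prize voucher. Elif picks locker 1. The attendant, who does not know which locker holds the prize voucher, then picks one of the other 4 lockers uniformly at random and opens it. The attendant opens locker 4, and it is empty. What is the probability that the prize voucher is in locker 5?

Apply Bayes' rule, conditioning on where the prize voucher actually is.
If it is in any of lockers 1, 2, 3, and 5 (prior 1/5 each): the attendant picks locker 4 with probability 1/4 regardless, and it is not the prize; weight (1/5)·(1/4) = 1/20 each.
If it is in locker 4 (prior 1/5): the attendant opened locker 4, so this case is ruled out; weight (1/5)·0 = 0.
The weights sum to 1/5.
So P(the prize voucher in locker 5 | the attendant opened locker 4) = (1/20) / (1/5) = 1/4.

1/4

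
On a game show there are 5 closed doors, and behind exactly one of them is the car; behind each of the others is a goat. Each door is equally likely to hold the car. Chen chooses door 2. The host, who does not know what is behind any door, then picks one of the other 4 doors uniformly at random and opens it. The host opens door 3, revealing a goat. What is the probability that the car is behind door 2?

Apply Bayes' rule, conditioning on where the car actually is.
If it is behind any of doors 1, 2, 4, and 5 (prior 1/5 each): the host picks door 3 with probability 1/4 regardless, and it is not the prize; weight (1/5)·(1/4) = 1/20 each.
If it is behind door 3 (prior 1/5): the host opened door 3, so this case is ruled out; weight (1/5)·0 = 0.
The weights sum to 1/5.
So P(the car behind door 2 | the host opened door 3) = (1/20) / (1/5) = 1/4.

1/4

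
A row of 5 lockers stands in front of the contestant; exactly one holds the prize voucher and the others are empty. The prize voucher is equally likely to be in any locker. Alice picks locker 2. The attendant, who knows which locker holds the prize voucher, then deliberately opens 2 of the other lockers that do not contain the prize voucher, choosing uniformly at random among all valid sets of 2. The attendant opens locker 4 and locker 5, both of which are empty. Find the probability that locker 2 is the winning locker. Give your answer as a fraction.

Consider each possible location of the prize voucher in turn.
If it is in either of lockers 1 and 3 (prior 1/5 each): the attendant has 3 equally likely choices, so probability 1/3; weight (1/5)·(1/3) = 1/15 each.
If it is in locker 2 (prior 1/5): the attendant has 6 equally likely choices, so probability 1/6; weight (1/5)·(1/6) = 1/30.
If it is in either of lockers 4 and 5 (prior 1/5 each): that locker was opened and seen not to hold the prize — ruled out; weight (1/5)·0 = 0 each.
The weights sum to 1/6.
So P(the prize voucher in locker 2 | the attendant opened locker 4 and locker 5) = (1/30) / (1/6) = 1/5.

1/5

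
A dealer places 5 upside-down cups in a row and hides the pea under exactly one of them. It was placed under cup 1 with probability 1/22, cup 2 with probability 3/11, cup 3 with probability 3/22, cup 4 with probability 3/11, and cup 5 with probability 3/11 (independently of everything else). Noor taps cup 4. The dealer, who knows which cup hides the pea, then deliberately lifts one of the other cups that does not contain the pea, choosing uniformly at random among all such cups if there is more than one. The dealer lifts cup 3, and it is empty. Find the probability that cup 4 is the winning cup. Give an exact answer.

Condition on the true location of the pea.
If it is under cup 1 (prior 1/22): the dealer has 3 equally likely choices, so probability 1/3; weight (1/22)·(1/3) = 1/66.
If it is under either of cups 2 and 5 (prior 3/11 each): the dealer has 3 equally likely choices, so probability 1/3; weight (3/11)·(1/3) = 1/11 each.
If it is under cup 3 (prior 3/22): the dealer opened cup 3, so this case is ruled out; weight (3/22)·0 = 0.
If it is under cup 4 (prior 3/11): the dealer has 4 equally likely choices, so probability 1/4; weight (3/11)·(1/4) = 3/44.
The weights sum to 35/132.
So P(the pea under cup 4 | the dealer opened cup 3) = (3/44) / (35/132) = 9/35.

9/35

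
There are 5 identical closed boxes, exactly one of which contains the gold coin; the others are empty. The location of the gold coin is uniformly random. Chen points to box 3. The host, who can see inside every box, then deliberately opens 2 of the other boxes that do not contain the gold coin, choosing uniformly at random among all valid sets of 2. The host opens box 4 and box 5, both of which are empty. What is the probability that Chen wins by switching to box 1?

Apply Bayes' rule, conditioning on where the gold coin actually is.
If it is in either of boxes 1 and 2 (prior 1/5 each): the host has 3 equally likely choices, so probability 1/3; weight (1/5)·(1/3) = 1/15 each.
If it is in box 3 (prior 1/5): the host has 6 equally likely choices, so probability 1/6; weight (1/5)·(1/6) = 1/30.
If it is in either of boxes 4 and 5 (prior 1/5 each): that box was opened and seen not to hold the prize — ruled out; weight (1/5)·0 = 0 each.
The weights sum to 1/6.
So P(the gold coin in box 1 | the host opened box 4 and box 5) = (1/15) / (1/6) = 2/5.

2/5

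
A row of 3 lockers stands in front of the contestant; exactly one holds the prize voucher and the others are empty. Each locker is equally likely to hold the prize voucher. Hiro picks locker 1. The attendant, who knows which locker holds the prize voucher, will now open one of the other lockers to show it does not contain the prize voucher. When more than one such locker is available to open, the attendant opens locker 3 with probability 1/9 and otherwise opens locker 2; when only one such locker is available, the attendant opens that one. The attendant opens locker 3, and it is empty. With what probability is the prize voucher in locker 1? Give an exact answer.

1/10

Condition on the true location of the prize voucher.
If it is in locker 1 (prior 1/3): locker 3 is available, opened with probability 1/9; weight (1/3)·(1/9) = 1/27.
If it is in locker 2 (prior 1/3): only locker 3 is available, probability 1; weight (1/3)·1 = 1/3.
If it is in locker 3 (prior 1/3): the attendant opened locker 3, so this case is ruled out; weight (1/3)·0 = 0.
The weights sum to 10/27.
So P(the prize voucher in locker 1 | the attendant opened locker 3) = (1/27) / (10/27) = 1/10.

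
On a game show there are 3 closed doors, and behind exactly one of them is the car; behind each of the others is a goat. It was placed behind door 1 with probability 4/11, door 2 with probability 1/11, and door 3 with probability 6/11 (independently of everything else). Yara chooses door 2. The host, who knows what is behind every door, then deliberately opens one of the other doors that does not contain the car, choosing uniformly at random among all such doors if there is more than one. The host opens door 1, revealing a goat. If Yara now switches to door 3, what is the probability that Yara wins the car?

12/13

Apply Bayes' rule, conditioning on where the car actually is.
If it is behind door 1 (prior 4/11): the host opened door 1, so this case is ruled out; weight (4/11)·0 = 0.
If it is behind door 2 (prior 1/11): the host has 2 equally likely choices, so probability 1/2; weight (1/11)·(1/2) = 1/22.
If it is behind door 3 (prior 6/11): the host has no choice, probability 1; weight (6/11)·1 = 6/11.
The weights sum to 13/22.
So P(the car behind door 3 | the host opened door 1) = (6/11) / (13/22) = 12/13.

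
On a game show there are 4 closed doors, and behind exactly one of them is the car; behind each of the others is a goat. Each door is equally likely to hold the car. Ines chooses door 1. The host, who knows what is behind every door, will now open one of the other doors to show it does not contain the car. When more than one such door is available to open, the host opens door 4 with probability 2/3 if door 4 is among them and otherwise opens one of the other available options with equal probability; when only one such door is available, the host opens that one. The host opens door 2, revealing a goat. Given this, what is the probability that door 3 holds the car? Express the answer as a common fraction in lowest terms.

Condition on the true location of the car.
If it is behind door 1 (prior 1/4): door 4 is available but not opened; door 2 gets probability (1 − 2/3)/2 = 1/6; weight (1/4)·(1/6) = 1/24.
If it is behind door 2 (prior 1/4): the host opened door 2, so this case is ruled out; weight (1/4)·0 = 0.
If it is behind door 3 (prior 1/4): door 4 is available but not opened, probability 1/3; weight (1/4)·(1/3) = 1/12.
If it is behind door 4 (prior 1/4): door 4 holds the prize so is unavailable; the host chooses uniformly among the 2 others, probability 1/2; weight (1/4)·(1/2) = 1/8.
The weights sum to 1/4.
So P(the car behind door 3 | the host opened door 2) = (1/12) / (1/4) = 1/3.

1/3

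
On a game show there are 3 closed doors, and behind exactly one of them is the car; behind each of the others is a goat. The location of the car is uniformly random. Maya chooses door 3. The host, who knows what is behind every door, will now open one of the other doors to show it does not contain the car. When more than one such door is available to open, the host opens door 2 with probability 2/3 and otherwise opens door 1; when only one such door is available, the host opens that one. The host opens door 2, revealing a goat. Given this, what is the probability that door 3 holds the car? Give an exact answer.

Condition on the true location of the car.
If it is behind door 1 (prior 1/3): only door 2 is available, probability 1; weight (1/3)·1 = 1/3.
If it is behind door 2 (prior 1/3): the host opened door 2, so this case is ruled out; weight (1/3)·0 = 0.
If it is behind door 3 (prior 1/3): door 2 is available, opened with probability 2/3; weight (1/3)·(2/3) = 2/9.
The weights sum to 5/9.
So P(the car behind door 3 | the host opened door 2) = (2/9) / (5/9) = 2/5.

2/5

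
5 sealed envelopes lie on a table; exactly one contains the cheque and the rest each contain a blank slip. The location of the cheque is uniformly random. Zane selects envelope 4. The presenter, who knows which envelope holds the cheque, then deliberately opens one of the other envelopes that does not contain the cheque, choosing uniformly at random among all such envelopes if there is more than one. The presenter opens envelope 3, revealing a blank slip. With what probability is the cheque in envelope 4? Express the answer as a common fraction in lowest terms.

Condition on the true location of the cheque.
If it is in any of envelopes 1, 2, and 5 (prior 1/5 each): the presenter has 3 equally likely choices, so probability 1/3; weight (1/5)·(1/3) = 1/15 each.
If it is in envelope 3 (prior 1/5): the presenter opened envelope 3, so this case is ruled out; weight (1/5)·0 = 0.
If it is in envelope 4 (prior 1/5): the presenter has 4 equally likely choices, so probability 1/4; weight (1/5)·(1/4) = 1/20.
The weights sum to 1/4.
So P(the cheque in envelope 4 | the presenter opened envelope 3) = (1/20) / (1/4) = 1/5.

1/5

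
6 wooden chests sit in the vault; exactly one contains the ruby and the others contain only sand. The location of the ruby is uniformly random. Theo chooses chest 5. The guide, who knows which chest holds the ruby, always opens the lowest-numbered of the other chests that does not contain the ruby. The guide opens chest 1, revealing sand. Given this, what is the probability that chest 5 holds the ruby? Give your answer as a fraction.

1/5

Condition on the true location of the ruby.
If it is in chest 1 (prior 1/6): the guide opened chest 1, so this case is ruled out; weight (1/6)·0 = 0.
If it is in any of chests 2, 3, 4, 5, and 6 (prior 1/6 each): chest 1 is the lowest-numbered option available, probability 1; weight (1/6)·1 = 1/6 each.
The weights sum to 5/6.
So P(the ruby in chest 5 | the guide opened chest 1) = (1/6) / (5/6) = 1/5.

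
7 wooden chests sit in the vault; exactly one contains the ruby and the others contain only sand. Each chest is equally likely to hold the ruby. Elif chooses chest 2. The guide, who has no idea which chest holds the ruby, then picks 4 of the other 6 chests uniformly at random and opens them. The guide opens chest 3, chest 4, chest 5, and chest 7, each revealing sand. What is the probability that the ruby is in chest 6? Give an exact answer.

1/3

Consider each possible location of the ruby in turn.
If it is in any of chests 1, 2, and 6 (prior 1/7 each): the guide picks exactly this set with probability 1/15 regardless, and none is the prize; weight (1/7)·(1/15) = 1/105 each.
If it is in any of chests 3, 4, 5, and 7 (prior 1/7 each): that chest was opened and seen not to hold the prize — ruled out; weight (1/7)·0 = 0 each.
The weights sum to 1/35.
So P(the ruby in chest 6 | the guide opened chest 3, chest 4, chest 5, and chest 7) = (1/105) / (1/35) = 1/3.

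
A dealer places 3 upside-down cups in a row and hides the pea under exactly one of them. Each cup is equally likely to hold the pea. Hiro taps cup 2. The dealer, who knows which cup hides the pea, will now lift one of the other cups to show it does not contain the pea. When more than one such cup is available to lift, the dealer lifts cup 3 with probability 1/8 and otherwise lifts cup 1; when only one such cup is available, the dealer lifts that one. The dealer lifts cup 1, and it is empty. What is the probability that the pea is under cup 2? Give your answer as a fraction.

Apply Bayes' rule, conditioning on where the pea actually is.
If it is under cup 1 (prior 1/3): the dealer opened cup 1, so this case is ruled out; weight (1/3)·0 = 0.
If it is under cup 2 (prior 1/3): cup 3 is available but not opened, probability 7/8; weight (1/3)·(7/8) = 7/24.
If it is under cup 3 (prior 1/3): only cup 1 is available, probability 1; weight (1/3)·1 = 1/3.
The weights sum to 5/8.
So P(the pea under cup 2 | the dealer opened cup 1) = (7/24) / (5/8) = 7/15.

7/15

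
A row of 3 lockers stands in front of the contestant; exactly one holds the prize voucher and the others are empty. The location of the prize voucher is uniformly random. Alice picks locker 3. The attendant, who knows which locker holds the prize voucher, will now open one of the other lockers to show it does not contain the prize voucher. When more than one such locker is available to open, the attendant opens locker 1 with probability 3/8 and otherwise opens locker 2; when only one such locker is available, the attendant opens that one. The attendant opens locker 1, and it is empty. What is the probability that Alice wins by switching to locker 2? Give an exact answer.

8/11

Consider each possible location of the prize voucher in turn.
If it is in locker 1 (prior 1/3): the attendant opened locker 1, so this case is ruled out; weight (1/3)·0 = 0.
If it is in locker 2 (prior 1/3): only locker 1 is available, probability 1; weight (1/3)·1 = 1/3.
If it is in locker 3 (prior 1/3): locker 1 is available, opened with probability 3/8; weight (1/3)·(3/8) = 1/8.
The weights sum to 11/24.
So P(the prize voucher in locker 2 | the attendant opened locker 1) = (1/3) / (11/24) = 8/11.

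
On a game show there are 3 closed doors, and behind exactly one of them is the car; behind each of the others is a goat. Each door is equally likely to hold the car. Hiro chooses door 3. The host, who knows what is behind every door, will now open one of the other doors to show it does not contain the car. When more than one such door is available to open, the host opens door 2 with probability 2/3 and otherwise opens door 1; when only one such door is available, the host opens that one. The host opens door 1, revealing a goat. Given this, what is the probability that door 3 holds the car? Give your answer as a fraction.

Apply Bayes' rule, conditioning on where the car actually is.
If it is behind door 1 (prior 1/3): the host opened door 1, so this case is ruled out; weight (1/3)·0 = 0.
If it is behind door 2 (prior 1/3): only door 1 is available, probability 1; weight (1/3)·1 = 1/3.
If it is behind door 3 (prior 1/3): door 2 is available but not opened, probability 1/3; weight (1/3)·(1/3) = 1/9.
The weights sum to 4/9.
So P(the car behind door 3 | the host opened door 1) = (1/9) / (4/9) = 1/4.

1/4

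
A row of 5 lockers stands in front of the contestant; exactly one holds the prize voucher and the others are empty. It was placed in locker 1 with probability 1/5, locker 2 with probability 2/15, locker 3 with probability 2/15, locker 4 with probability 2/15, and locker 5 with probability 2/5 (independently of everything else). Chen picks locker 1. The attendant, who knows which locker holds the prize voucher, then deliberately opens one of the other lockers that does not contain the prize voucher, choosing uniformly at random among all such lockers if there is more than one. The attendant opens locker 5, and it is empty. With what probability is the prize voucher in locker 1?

3/11

Consider each possible location of the prize voucher in turn.
If it is in locker 1 (prior 1/5): the attendant has 4 equally likely choices, so probability 1/4; weight (1/5)·(1/4) = 1/20.
If it is in any of lockers 2, 3, and 4 (prior 2/15 each): the attendant has 3 equally likely choices, so probability 1/3; weight (2/15)·(1/3) = 2/45 each.
If it is in locker 5 (prior 2/5): the attendant opened locker 5, so this case is ruled out; weight (2/5)·0 = 0.
The weights sum to 11/60.
So P(the prize voucher in locker 1 | the attendant opened locker 5) = (1/20) / (11/60) = 3/11.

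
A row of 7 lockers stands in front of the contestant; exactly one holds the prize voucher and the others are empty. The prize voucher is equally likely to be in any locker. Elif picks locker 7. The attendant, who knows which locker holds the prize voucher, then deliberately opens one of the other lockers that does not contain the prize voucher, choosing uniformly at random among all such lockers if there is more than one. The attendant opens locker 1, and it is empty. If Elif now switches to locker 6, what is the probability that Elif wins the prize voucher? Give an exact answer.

Apply Bayes' rule, conditioning on where the prize voucher actually is.
If it is in locker 1 (prior 1/7): the attendant opened locker 1, so this case is ruled out; weight (1/7)·0 = 0.
If it is in any of lockers 2, 3, 4, 5, and 6 (prior 1/7 each): the attendant has 5 equally likely choices, so probability 1/5; weight (1/7)·(1/5) = 1/35 each.
If it is in locker 7 (prior 1/7): the attendant has 6 equally likely choices, so probability 1/6; weight (1/7)·(1/6) = 1/42.
The weights sum to 1/6.
So P(the prize voucher in locker 6 | the attendant opened locker 1) = (1/35) / (1/6) = 6/35.

6/35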